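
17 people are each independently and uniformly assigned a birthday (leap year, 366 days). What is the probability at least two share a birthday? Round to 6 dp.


P(all different) = prod((366-i)/366 for i=0..16) = 0.685712
P(at least one match) = 1 - 0.685712 = 0.314288

0.314288


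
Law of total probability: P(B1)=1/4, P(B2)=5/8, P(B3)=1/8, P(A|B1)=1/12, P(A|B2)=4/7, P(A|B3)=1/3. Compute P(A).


P(A) = P(A|B1)P(B1) + P(A|B2)P(B2) + P(A|B3)P(B3)
= 1/12*1/4 + 4/7*5/8 + 1/3*1/8
= 1/48 + 5/14 + 1/24 = 47/112

47/112


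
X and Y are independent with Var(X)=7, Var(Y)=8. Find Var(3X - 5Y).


Independence => Cov(X,Y)=0
Var(3X - 5Y) = 3^2*Var(X) + (-5)^2*Var(Y)
= 9*7 + 25*8 = 263

263


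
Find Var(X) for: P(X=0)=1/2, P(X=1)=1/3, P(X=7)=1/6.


E[X] = 3/2, E[X^2] = 17/2
Var(X) = E[X^2] - (E[X])^2 = 17/2 - (3/2)^2 = 25/4

25/4


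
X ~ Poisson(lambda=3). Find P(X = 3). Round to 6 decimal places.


P(X=3) = e^(-3) * 3^3 / 3!
≈ 0.04978706837 * 27 / 6
≈ 0.224042

0.224042


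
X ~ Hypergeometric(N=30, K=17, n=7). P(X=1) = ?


P(X=1) = C(17,1)*C(13,6) / C(30,7)
= 17*1716 / 2035800
= 29172/2035800 = 187/13050

187/13050


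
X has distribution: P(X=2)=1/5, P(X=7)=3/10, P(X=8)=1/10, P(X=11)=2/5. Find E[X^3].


E[X^3] = sum(g(x)*P(x))
= 8*1/5 + 343*3/10 + 512*1/10 + 1331*2/5
= 6881/10

6881/10


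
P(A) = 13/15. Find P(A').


P(A') = 1 - P(A) = 1 - 13/15 = 2/15

2/15


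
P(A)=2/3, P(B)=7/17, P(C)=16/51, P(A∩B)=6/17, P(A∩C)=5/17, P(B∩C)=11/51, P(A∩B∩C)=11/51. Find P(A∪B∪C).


P(A∪B∪C) = P(A)+P(B)+P(C) - P(AB)-P(AC)-P(BC) + P(ABC)
= 2/3+7/17+16/51 - 6/17-5/17-11/51 + 11/51
= 38/51

38/51


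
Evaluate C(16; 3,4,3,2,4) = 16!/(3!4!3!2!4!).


16! = 20922789888000
Denominator: 3!=6 * 4!=24 * 3!=6 * 2!=2 * 4!=24
Coefficient = 20922789888000 / 41472 = 504504000

504504000


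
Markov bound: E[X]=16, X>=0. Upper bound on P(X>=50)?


Markov: P(X >= a) <= E[X]/a
P(X >= 50) <= 16/50 = 8/25

8/25


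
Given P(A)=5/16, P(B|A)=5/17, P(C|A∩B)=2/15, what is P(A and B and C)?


P(A∩B∩C) = P(A) * P(B|A) * P(C|A∩B)
= 5/16 * 5/17 * 2/15
= 25/272 * 2/15 = 5/408

5/408


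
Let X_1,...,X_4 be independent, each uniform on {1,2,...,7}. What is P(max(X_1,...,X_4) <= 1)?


P(max <= 1) = P(all X_i <= 1) = (P(X_1 <= 1))^4
= (1/7)^4 = 1/2401

1/2401


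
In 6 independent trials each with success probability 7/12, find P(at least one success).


P(at least one) = 1 - P(none)
P(none) = (1 - 7/12)^6 = (5/12)^6 = 15625/2985984
P(at least one) = 1 - 15625/2985984 = 2970359/2985984

2970359/2985984


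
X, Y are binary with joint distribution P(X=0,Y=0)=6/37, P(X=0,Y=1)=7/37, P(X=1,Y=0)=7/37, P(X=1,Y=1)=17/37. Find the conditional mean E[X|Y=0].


P(Y=0) = 13/37
E[X|Y=0] = (0*6 + 1*7)/13 = 7/13

7/13


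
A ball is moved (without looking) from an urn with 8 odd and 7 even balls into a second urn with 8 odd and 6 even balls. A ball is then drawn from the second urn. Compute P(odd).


P(transfer odd) = 8/15; P(transfer even) = 7/15
If odd transferred: Urn II has 9 odd of 15, so P(odd|odd moved) = 3/5
If even transferred: Urn II has 8 odd of 15, so P(odd|even moved) = 8/15
By total probability: P(odd) = 8/15*3/5 + 7/15*8/15 = 128/225

128/225


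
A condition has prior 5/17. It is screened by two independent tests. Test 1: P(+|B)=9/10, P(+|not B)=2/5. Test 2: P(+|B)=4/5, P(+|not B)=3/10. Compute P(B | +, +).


After test 1: P(+) = 9/10*5/17 + 2/5*12/17 = 93/170
P(B|+) = (9/34)/(93/170) = 15/31
After test 2 (use post1 as new prior): P(+) = 4/5*15/31 + 3/10*16/31 = 84/155
P(B|+,+) = (12/31)/(84/155) = 5/7

5/7


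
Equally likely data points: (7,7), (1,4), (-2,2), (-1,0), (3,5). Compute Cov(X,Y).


E[X]=8/5, E[Y]=18/5, E[XY]=64/5
Cov(X,Y) = E[XY] - E[X]E[Y] = 64/5 - 8/5*18/5 = 176/25

176/25


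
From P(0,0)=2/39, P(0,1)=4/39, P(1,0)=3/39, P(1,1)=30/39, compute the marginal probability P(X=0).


P(X=0) = P(0,0)+P(0,1) = 2/39 + 4/39 = 6/39 = 2/13

2/13


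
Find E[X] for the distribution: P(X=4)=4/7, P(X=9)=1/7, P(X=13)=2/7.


E[X] = sum(x * P(x))
= 4*4/7 + 9*1/7 + 13*2/7
= 51/7

51/7


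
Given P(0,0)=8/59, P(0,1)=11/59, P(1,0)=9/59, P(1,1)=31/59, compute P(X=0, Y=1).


Read from table: P(X=0, Y=1) = 11/59

11/59


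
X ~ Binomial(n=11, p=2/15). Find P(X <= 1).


P(X<=1) = P(X=0) + P(X=1)
= 1792160394037/8649755859375 + 3032886820678/8649755859375
= 965009442943/1729951171875

965009442943/1729951171875


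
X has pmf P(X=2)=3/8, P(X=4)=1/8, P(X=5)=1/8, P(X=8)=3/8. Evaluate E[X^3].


E[X^3] = sum(x^3 * P(x))
= 8*3/8 + 64*1/8 + 125*1/8 + 512*3/8
= 1749/8

1749/8


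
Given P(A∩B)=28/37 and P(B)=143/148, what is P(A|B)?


P(A|B) = P(A∩B)/P(B) = (112/148)/(143/148) = 112/143

112/143


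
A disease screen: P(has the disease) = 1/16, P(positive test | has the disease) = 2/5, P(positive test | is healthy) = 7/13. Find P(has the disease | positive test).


P(A) = P(A|B)P(B) + P(A|B')P(B') = 2/5*1/16 + 7/13*15/16 = 551/1040
P(B|A) = P(A|B)P(B)/P(A) = (1/40)/(551/1040) = 26/551

26/551


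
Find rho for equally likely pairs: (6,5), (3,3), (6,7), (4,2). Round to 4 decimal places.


Cov(X,Y) = 2.0625, Var(X) = 1.6875, Var(Y) = 3.6875
rho = Cov/(sqrt(VarX)*sqrt(VarY)) = 0.8268

0.8268


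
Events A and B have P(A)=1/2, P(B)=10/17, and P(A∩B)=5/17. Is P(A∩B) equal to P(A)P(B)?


P(A)*P(B) = 1/2*10/17 = 5/17
P(A∩B) = 5/17, which equals P(A)P(B), so independent

Yes, A and B are independent


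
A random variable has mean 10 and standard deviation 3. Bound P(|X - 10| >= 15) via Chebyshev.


k = 15/3 = 5
Chebyshev: P(|X-mu| >= k*sigma) <= 1/k^2 = 1/5^2 = 1/25

1/25


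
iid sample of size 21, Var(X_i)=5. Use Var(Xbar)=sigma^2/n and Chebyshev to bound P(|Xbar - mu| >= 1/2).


Var(Xbar) = Var(X)/n = 5/21
Chebyshev: P(|Xbar-mu| >= 1/2) <= Var(Xbar)/(1/2)^2 = (5/21)/(1/4) = 20/21

20/21


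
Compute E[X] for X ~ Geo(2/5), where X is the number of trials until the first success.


For geometric (trials until first success), E[X] = 1/p = 1/(2/5) = 5/2

5/2


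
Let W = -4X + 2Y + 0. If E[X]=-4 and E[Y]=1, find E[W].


E[-4X + 2Y + 0] = -4*E[X] + 2*E[Y] + 0
= (-4)*(-4) + (2)*(1) + (0)
= 16 + 2 + 0 = 18

18


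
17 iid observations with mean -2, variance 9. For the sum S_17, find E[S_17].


E[S_n] = n*E[X_1] = 17*-2 = -34

-34


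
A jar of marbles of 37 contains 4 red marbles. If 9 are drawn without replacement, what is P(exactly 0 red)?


P(X=0) = C(4,0)*C(33,9) / C(37,9)
= 1*38567100 / 124403620
= 38567100/124403620 = 195/629

195/629


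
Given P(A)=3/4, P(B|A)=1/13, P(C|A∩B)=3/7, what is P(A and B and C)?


P(A∩B∩C) = P(A) * P(B|A) * P(C|A∩B)
= 3/4 * 1/13 * 3/7
= 3/52 * 3/7 = 9/364

9/364


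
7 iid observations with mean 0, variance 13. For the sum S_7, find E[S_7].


E[S_n] = n*E[X_1] = 7*0 = 0

0


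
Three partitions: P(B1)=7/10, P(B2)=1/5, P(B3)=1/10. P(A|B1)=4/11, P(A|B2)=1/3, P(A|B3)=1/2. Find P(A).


P(A) = P(A|B1)P(B1) + P(A|B2)P(B2) + P(A|B3)P(B3)
= 4/11*7/10 + 1/3*1/5 + 1/2*1/10
= 14/55 + 1/15 + 1/20 = 49/132

49/132


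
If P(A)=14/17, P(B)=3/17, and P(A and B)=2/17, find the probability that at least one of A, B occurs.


P(A∪B) = P(A) + P(B) - P(A∩B)
= 14/17 + 3/17 - 2/17 = 15/17

15/17


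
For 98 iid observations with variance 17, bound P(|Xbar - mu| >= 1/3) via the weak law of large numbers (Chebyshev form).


Var(Xbar) = Var(X)/n = 17/98
Chebyshev: P(|Xbar-mu| >= 1/3) <= Var(Xbar)/(1/3)^2 = (17/98)/(1/9) = 153/98
Bound exceeds 1, so trivial bound: 1

1


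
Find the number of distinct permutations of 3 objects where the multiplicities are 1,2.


3! = 6
Denominator: 1!=1 * 2!=2
Coefficient = 6 / 2 = 3

3


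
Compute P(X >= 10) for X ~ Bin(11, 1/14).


P(X>=10) = P(X=10) + P(X=11)
= 143/4049565169664 + 1/4049565169664
= 9/253097823104

9/253097823104


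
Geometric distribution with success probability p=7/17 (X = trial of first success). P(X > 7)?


P(X > 7) = P(first 7 trials all fail) = (1-p)^7 = (10/17)^7 = 10000000/410338673

10000000/410338673


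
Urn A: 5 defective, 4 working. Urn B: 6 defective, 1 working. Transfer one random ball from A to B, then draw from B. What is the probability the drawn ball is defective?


P(transfer defective) = 5/9; P(transfer working) = 4/9
If defective transferred: Urn II has 7 defective of 8, so P(defective|defective moved) = 7/8
If working transferred: Urn II has 6 defective of 8, so P(defective|working moved) = 3/4
By total probability: P(defective) = 5/9*7/8 + 4/9*3/4 = 59/72

59/72


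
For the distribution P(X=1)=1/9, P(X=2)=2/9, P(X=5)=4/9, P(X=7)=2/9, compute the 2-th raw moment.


E[X^2] = sum(x^2 * P(x))
= 1*1/9 + 4*2/9 + 25*4/9 + 49*2/9
= 23

23


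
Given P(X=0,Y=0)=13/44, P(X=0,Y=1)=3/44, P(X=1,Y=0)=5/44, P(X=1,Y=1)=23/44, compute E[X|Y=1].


P(Y=1) = 26/44
E[X|Y=1] = (0*3 + 1*23)/26 = 23/26

23/26


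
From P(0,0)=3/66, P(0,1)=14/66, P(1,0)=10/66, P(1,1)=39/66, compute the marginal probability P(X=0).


P(X=0) = P(0,0)+P(0,1) = 3/66 + 14/66 = 17/66

17/66


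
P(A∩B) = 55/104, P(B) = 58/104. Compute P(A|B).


P(A|B) = P(A∩B)/P(B) = (55/104)/(58/104) = 55/58

55/58


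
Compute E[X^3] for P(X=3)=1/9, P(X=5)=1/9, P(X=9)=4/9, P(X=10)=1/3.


E[X^3] = sum(g(x)*P(x))
= 27*1/9 + 125*1/9 + 729*4/9 + 1000*1/3
= 6068/9

6068/9


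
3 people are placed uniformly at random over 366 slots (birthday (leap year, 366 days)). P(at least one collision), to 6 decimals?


P(all different) = prod((366-i)/366 for i=0..2) = 0.991818
P(at least one match) = 1 - 0.991818 = 0.008182

0.008182


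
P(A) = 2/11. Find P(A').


P(A') = 1 - P(A) = 1 - 2/11 = 9/11

9/11


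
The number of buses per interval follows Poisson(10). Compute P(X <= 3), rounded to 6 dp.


P(X<=3) = e^(-10)*10^0/0! + e^(-10)*10^1/1! + e^(-10)*10^2/2! + e^(-10)*10^3/3!
≈ 0.0000453999 + 0.0004539993 + 0.0022699965 + 0.0075666550
= 0.0103360507
≈ 0.010336

0.010336


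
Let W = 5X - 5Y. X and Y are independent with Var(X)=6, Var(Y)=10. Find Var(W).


Independence => Cov(X,Y)=0
Var(5X - 5Y) = 5^2*Var(X) + (-5)^2*Var(Y)
= 25*6 + 25*10 = 400

400


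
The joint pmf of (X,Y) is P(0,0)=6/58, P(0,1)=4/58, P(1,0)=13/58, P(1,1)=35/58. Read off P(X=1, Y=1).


Read from table: P(X=1, Y=1) = 35/58

35/58


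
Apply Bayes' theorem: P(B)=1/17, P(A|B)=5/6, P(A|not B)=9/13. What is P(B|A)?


P(A) = P(A|B)P(B) + P(A|B')P(B') = 5/6*1/17 + 9/13*16/17 = 929/1326
P(B|A) = P(A|B)P(B)/P(A) = (5/102)/(929/1326) = 65/929

65/929


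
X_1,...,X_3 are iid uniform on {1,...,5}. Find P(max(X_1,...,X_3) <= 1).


P(max <= 1) = P(all X_i <= 1) = (P(X_1 <= 1))^3
= (1/5)^3 = 1/125

1/125


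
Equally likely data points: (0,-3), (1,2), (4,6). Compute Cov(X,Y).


E[X]=5/3, E[Y]=5/3, E[XY]=26/3
Cov(X,Y) = E[XY] - E[X]E[Y] = 26/3 - 5/3*5/3 = 53/9

53/9


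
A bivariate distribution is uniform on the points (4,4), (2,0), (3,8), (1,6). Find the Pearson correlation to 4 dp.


Cov(X,Y) = 0.2500, Var(X) = 1.2500, Var(Y) = 8.7500
rho = Cov/(sqrt(VarX)*sqrt(VarY)) = 0.0756

0.0756


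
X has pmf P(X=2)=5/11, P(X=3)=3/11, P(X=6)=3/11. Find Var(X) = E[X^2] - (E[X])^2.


E[X] = 37/11, E[X^2] = 155/11
Var(X) = E[X^2] - (E[X])^2 = 155/11 - (37/11)^2 = 336/121

336/121


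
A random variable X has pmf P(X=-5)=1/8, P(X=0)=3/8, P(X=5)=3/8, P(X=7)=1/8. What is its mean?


E[X] = sum(x * P(x))
= -5*1/8 + 0*3/8 + 5*3/8 + 7*1/8
= 17/8

17/8


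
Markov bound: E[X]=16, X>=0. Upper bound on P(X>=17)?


Markov: P(X >= a) <= E[X]/a
P(X >= 17) <= 16/17

16/17


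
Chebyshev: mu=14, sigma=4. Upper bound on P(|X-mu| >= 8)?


k = 8/4 = 2
Chebyshev: P(|X-mu| >= k*sigma) <= 1/k^2 = 1/2^2 = 1/4

1/4


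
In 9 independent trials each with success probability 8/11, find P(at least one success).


P(at least one) = 1 - P(none)
P(none) = (1 - 8/11)^9 = (3/11)^9 = 19683/2357947691
P(at least one) = 1 - 19683/2357947691 = 2357928008/2357947691

2357928008/2357947691


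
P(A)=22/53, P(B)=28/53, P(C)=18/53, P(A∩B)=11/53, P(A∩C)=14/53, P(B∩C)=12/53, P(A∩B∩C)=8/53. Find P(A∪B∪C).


P(A∪B∪C) = P(A)+P(B)+P(C) - P(AB)-P(AC)-P(BC) + P(ABC)
= 22/53+28/53+18/53 - 11/53-14/53-12/53 + 8/53
= 39/53

39/53


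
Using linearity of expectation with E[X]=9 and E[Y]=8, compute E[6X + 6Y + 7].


E[6X + 6Y + 7] = 6*E[X] + 6*E[Y] + 7
= (6)*(9) + (6)*(8) + (7)
= 54 + 48 + 7 = 109

109


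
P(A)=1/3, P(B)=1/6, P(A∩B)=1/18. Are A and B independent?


P(A)*P(B) = 1/3*1/6 = 1/18
P(A∩B) = 1/18, which equals P(A)P(B), so independent

Yes, A and B are independent


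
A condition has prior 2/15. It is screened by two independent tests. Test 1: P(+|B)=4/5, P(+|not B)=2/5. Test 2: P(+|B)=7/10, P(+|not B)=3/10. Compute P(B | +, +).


After test 1: P(+) = 4/5*2/15 + 2/5*13/15 = 34/75
P(B|+) = (8/75)/(34/75) = 4/17
After test 2 (use post1 as new prior): P(+) = 7/10*4/17 + 3/10*13/17 = 67/170
P(B|+,+) = (14/85)/(67/170) = 28/67

28/67


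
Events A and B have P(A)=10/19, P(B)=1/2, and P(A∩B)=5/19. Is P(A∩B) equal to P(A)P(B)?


P(A)*P(B) = 10/19*1/2 = 5/19
P(A∩B) = 5/19, which equals P(A)P(B), so independent

Yes, A and B are independent


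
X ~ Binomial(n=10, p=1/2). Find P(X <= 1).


P(X<=1) = P(X=0) + P(X=1)
= 1/1024 + 5/512
= 11/1024

11/1024


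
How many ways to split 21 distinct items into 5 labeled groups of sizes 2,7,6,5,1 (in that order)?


21! = 51090942171709440000
Denominator: 2!=2 * 7!=5040 * 6!=720 * 5!=120 * 1!=1
Coefficient = 51090942171709440000 / 870912000 = 58663725120

58663725120


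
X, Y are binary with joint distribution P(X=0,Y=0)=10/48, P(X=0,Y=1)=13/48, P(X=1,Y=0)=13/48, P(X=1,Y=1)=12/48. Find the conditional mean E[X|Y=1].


P(Y=1) = 25/48
E[X|Y=1] = (0*13 + 1*12)/25 = 12/25

12/25


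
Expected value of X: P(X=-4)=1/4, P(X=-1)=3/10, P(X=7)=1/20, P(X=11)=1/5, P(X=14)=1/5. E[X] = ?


E[X] = sum(x * P(x))
= -4*1/4 - 1*3/10 + 7*1/20 + 11*1/5 + 14*1/5
= 81/20

81/20


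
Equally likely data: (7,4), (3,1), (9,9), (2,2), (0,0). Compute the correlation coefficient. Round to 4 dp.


Cov(X,Y) = 9.7600, Var(X) = 10.9600, Var(Y) = 10.1600
rho = Cov/(sqrt(VarX)*sqrt(VarY)) = 0.9249

0.9249


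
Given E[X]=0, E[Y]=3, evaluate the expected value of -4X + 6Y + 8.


E[-4X + 6Y + 8] = -4*E[X] + 6*E[Y] + 8
= (-4)*(0) + (6)*(3) + (8)
= 0 + 18 + 8 = 26

26


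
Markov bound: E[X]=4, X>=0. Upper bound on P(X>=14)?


Markov: P(X >= a) <= E[X]/a
P(X >= 14) <= 4/14 = 2/7

2/7


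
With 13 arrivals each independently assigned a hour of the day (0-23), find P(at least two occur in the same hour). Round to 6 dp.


P(all different) = prod((24-i)/24 for i=0..12) = 0.017734
P(at least one match) = 1 - 0.017734 = 0.982266

0.982266


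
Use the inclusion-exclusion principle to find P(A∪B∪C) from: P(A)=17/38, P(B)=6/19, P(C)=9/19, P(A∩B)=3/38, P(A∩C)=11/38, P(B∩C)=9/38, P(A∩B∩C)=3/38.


P(A∪B∪C) = P(A)+P(B)+P(C) - P(AB)-P(AC)-P(BC) + P(ABC)
= 17/38+6/19+9/19 - 3/38-11/38-9/38 + 3/38
= 27/38

27/38


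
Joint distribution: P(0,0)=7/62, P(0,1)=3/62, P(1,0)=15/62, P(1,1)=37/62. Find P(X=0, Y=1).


Read from table: P(X=0, Y=1) = 3/62

3/62


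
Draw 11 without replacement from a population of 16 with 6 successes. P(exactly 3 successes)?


P(X=3) = C(6,3)*C(10,8) / C(16,11)
= 20*45 / 4368
= 900/4368 = 75/364

75/364


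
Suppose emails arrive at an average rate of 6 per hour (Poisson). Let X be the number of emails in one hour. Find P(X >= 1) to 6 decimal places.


P(X>=1) = 1 - P(X<=0) = 1 - (e^(-6)*6^0/0!)
≈ 1 - 0.0024787522 = 0.9975212478
≈ 0.997521

0.997521


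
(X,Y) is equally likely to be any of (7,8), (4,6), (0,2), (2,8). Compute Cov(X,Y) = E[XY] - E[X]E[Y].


E[X]=13/4, E[Y]=6, E[XY]=24
Cov(X,Y) = E[XY] - E[X]E[Y] = 24 - 13/4*6 = 9/2

9/2


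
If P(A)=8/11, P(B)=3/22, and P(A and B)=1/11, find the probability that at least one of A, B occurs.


P(A∪B) = P(A) + P(B) - P(A∩B)
= 8/11 + 3/22 - 1/11 = 17/22

17/22


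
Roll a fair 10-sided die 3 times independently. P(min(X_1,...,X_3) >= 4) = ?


P(min >= 4) = P(all X_i >= 4) = (P(X_1 >= 4))^3
= (7/10)^3 = 343/1000

343/1000


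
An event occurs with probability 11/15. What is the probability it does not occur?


P(A') = 1 - P(A) = 1 - 11/15 = 4/15

4/15


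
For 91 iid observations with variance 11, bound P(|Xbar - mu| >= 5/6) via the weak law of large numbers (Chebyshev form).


Var(Xbar) = Var(X)/n = 11/91
Chebyshev: P(|Xbar-mu| >= 5/6) <= Var(Xbar)/(5/6)^2 = (11/91)/(25/36) = 396/2275

396/2275


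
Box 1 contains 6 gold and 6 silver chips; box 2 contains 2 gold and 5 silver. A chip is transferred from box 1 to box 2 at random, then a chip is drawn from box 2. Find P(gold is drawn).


P(transfer gold) = 6/12 = 1/2; P(transfer silver) = 1/2
If gold transferred: Urn II has 3 gold of 8, so P(gold|gold moved) = 3/8
If silver transferred: Urn II has 2 gold of 8, so P(gold|silver moved) = 1/4
By total probability: P(gold) = 1/2*3/8 + 1/2*1/4 = 5/16

5/16


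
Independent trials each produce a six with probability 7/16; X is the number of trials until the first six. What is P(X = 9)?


P(X=9) = (1-p)^8 * p = (9/16)^8 * 7/16
= 43046721/4294967296 * 7/16 = 301327047/68719476736

301327047/68719476736


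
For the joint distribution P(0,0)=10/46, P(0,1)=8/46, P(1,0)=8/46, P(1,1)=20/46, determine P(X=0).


P(X=0) = P(0,0)+P(0,1) = 10/46 + 8/46 = 18/46 = 9/23

9/23


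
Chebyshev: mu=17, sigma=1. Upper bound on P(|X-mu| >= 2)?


k = 2/1 = 2
Chebyshev: P(|X-mu| >= k*sigma) <= 1/k^2 = 1/2^2 = 1/4

1/4


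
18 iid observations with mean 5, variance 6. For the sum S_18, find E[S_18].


E[S_n] = n*E[X_1] = 18*5 = 90

90


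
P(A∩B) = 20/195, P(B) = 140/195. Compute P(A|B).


P(A|B) = P(A∩B)/P(B) = (20/195)/(140/195) = 20/140 = 1/7

1/7


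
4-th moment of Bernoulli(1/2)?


For Bernoulli: X in {0,1}
E[X^4] = 0^4*(1-1/2) + 1^4*1/2 = 1/2

1/2


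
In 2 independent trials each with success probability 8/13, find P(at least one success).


P(at least one) = 1 - P(none)
P(none) = (1 - 8/13)^2 = (5/13)^2 = 25/169
P(at least one) = 1 - 25/169 = 144/169

144/169


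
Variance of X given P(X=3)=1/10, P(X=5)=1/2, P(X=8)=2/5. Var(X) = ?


E[X] = 6, E[X^2] = 39
Var(X) = E[X^2] - (E[X])^2 = 39 - (6)^2 = 3

3


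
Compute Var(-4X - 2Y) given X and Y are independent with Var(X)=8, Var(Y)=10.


Independence => Cov(X,Y)=0
Var(-4X - 2Y) = (-4)^2*Var(X) + (-2)^2*Var(Y)
= 16*8 + 4*10 = 168

168


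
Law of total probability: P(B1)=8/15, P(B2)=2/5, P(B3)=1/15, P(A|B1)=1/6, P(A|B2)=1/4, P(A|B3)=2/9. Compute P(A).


P(A) = P(A|B1)P(B1) + P(A|B2)P(B2) + P(A|B3)P(B3)
= 1/6*8/15 + 1/4*2/5 + 2/9*1/15
= 4/45 + 1/10 + 2/135 = 11/54

11/54


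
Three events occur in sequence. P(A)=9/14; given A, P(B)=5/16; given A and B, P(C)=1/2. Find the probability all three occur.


P(A∩B∩C) = P(A) * P(B|A) * P(C|A∩B)
= 9/14 * 5/16 * 1/2
= 45/224 * 1/2 = 45/448

45/448


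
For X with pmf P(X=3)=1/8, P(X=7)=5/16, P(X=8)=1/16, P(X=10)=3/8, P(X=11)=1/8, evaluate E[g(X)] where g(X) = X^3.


E[X^3] = sum(g(x)*P(x))
= 27*1/8 + 343*5/16 + 512*1/16 + 1000*3/8 + 1331*1/8
= 10943/16

10943/16


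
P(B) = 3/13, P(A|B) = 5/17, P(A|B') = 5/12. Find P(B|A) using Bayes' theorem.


P(A) = P(A|B)P(B) + P(A|B')P(B') = 5/17*3/13 + 5/12*10/13 = 515/1326
P(B|A) = P(A|B)P(B)/P(A) = (15/221)/(515/1326) = 18/103

18/103


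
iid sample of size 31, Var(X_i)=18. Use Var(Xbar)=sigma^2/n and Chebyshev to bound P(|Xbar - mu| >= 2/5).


Var(Xbar) = Var(X)/n = 18/31
Chebyshev: P(|Xbar-mu| >= 2/5) <= Var(Xbar)/(2/5)^2 = (18/31)/(4/25) = 225/62
Bound exceeds 1, so trivial bound: 1

1


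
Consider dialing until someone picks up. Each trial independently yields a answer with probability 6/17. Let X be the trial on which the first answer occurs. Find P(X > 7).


P(X > 7) = P(first 7 trials all fail) = (1-p)^7 = (11/17)^7 = 19487171/410338673

19487171/410338673


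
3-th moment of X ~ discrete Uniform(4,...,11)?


E[X^3] = (1/8) * sum(x^3 for x=4..11)
= 4320/8 = 540

540


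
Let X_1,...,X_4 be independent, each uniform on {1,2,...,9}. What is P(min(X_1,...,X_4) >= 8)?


P(min >= 8) = P(all X_i >= 8) = (P(X_1 >= 8))^4
= (2/9)^4 = 16/6561

16/6561


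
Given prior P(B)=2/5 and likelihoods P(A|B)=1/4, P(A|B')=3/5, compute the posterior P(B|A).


P(A) = P(A|B)P(B) + P(A|B')P(B') = 1/4*2/5 + 3/5*3/5 = 23/50
P(B|A) = P(A|B)P(B)/P(A) = (1/10)/(23/50) = 5/23

5/23


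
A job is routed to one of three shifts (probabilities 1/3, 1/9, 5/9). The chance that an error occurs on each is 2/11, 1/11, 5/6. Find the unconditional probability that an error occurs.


P(A) = P(A|B1)P(B1) + P(A|B2)P(B2) + P(A|B3)P(B3)
= 2/11*1/3 + 1/11*1/9 + 5/6*5/9
= 2/33 + 1/99 + 25/54 = 317/594

317/594


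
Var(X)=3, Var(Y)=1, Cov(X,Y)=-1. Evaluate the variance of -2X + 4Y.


Var(-2X + 4Y) = (-2)^2*Var(X) + 4^2*Var(Y) + 2*(-2)*4*Cov(X,Y)
= 4*3 + 16*1 - 16*(-1)
= 12 + 16 + 16 = 44

44


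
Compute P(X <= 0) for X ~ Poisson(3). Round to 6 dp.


P(X<=0) = e^(-3)*3^0/0!
≈ 0.0497870684
≈ 0.049787

0.049787


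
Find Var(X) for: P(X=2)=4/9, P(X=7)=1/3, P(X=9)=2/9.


E[X] = 47/9, E[X^2] = 325/9
Var(X) = E[X^2] - (E[X])^2 = 325/9 - (47/9)^2 = 716/81

716/81


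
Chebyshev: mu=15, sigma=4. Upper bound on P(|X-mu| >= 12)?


k = 12/4 = 3
Chebyshev: P(|X-mu| >= k*sigma) <= 1/k^2 = 1/3^2 = 1/9

1/9


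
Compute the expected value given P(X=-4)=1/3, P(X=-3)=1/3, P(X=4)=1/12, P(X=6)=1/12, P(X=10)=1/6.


E[X] = sum(x * P(x))
= -4*1/3 - 3*1/3 + 4*1/12 + 6*1/12 + 10*1/6
= 1/6

1/6


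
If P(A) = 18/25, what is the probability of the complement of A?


P(A') = 1 - P(A) = 1 - 18/25 = 7/25

7/25


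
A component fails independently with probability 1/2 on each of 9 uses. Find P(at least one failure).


P(at least one) = 1 - P(none)
P(none) = (1 - 1/2)^9 = (1/2)^9 = 1/512
P(at least one) = 1 - 1/512 = 511/512

511/512


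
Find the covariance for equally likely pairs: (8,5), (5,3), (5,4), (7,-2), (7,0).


E[X]=32/5, E[Y]=2, E[XY]=61/5
Cov(X,Y) = E[XY] - E[X]E[Y] = 61/5 - 32/5*2 = -3/5

-3/5


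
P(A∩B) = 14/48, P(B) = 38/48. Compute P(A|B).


P(A|B) = P(A∩B)/P(B) = (14/48)/(38/48) = 14/38 = 7/19

7/19


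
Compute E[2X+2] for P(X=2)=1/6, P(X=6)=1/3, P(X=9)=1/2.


E[2X+2] = sum(g(x)*P(x))
= 6*1/6 + 14*1/3 + 20*1/2
= 47/3

47/3


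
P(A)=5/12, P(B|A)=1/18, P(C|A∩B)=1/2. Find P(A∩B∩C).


P(A∩B∩C) = P(A) * P(B|A) * P(C|A∩B)
= 5/12 * 1/18 * 1/2
= 5/216 * 1/2 = 5/432

5/432


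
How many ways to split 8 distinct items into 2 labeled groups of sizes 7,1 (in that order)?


8! = 40320
Denominator: 7!=5040 * 1!=1
Coefficient = 40320 / 5040 = 8

8


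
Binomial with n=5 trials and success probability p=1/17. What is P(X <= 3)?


P(X<=3) = P(X=0) + P(X=1) + P(X=2) + P(X=3)
= 1048576/1419857 + 327680/1419857 + 40960/1419857 + 2560/1419857
= 1419776/1419857

1419776/1419857


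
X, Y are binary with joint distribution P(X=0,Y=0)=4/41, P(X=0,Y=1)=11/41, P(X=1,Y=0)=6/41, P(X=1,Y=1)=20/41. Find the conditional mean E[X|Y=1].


P(Y=1) = 31/41
E[X|Y=1] = (0*11 + 1*20)/31 = 20/31

20/31


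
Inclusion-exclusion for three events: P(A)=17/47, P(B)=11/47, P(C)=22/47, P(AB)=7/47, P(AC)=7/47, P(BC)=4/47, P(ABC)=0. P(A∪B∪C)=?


P(A∪B∪C) = P(A)+P(B)+P(C) - P(AB)-P(AC)-P(BC) + P(ABC)
= 17/47+11/47+22/47 - 7/47-7/47-4/47 + 0
= 32/47

32/47


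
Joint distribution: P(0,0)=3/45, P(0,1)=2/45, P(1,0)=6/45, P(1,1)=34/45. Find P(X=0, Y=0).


Read from table: P(X=0, Y=0) = 3/45 = 1/15

1/15


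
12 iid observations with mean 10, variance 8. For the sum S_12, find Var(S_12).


By independence, Var(S_n) = n*Var(X_1) = 12*8 = 96

96


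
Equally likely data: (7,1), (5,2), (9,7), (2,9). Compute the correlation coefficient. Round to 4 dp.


Cov(X,Y) = -2.8125, Var(X) = 6.6875, Var(Y) = 11.1875
rho = Cov/(sqrt(VarX)*sqrt(VarY)) = -0.3252

-0.3252


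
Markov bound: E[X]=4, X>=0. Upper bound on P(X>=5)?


Markov: P(X >= a) <= E[X]/a
P(X >= 5) <= 4/5

4/5


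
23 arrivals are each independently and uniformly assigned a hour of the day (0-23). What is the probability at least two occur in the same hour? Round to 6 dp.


P(all different) = prod((24-i)/24 for i=0..22) = 0.000000
P(at least one match) = 1 - 0.000000 = 1.000000

1.000000


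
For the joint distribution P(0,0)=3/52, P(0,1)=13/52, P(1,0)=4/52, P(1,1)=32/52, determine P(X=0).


P(X=0) = P(0,0)+P(0,1) = 3/52 + 13/52 = 16/52 = 4/13

4/13


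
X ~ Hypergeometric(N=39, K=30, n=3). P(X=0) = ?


P(X=0) = C(30,0)*C(9,3) / C(39,3)
= 1*84 / 9139
= 84/9139

84/9139


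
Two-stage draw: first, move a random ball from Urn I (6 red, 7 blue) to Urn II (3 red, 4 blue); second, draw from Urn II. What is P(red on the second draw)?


P(transfer red) = 6/13; P(transfer blue) = 7/13
If red transferred: Urn II has 4 red of 8, so P(red|red moved) = 1/2
If blue transferred: Urn II has 3 red of 8, so P(red|blue moved) = 3/8
By total probability: P(red) = 6/13*1/2 + 7/13*3/8 = 45/104

45/104


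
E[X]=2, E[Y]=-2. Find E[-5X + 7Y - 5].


E[-5X + 7Y - 5] = -5*E[X] + 7*E[Y] - 5
= (-5)*(2) + (7)*(-2) + (-5)
= -10 - 14 - 5 = -29

-29


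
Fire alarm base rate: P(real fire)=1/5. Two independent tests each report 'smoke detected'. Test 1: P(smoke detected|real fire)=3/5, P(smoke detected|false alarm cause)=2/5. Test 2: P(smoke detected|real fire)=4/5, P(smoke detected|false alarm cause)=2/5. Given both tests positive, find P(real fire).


After test 1: P(+) = 3/5*1/5 + 2/5*4/5 = 11/25
P(B|+) = (3/25)/(11/25) = 3/11
After test 2 (use post1 as new prior): P(+) = 4/5*3/11 + 2/5*8/11 = 28/55
P(B|+,+) = (12/55)/(28/55) = 3/7

3/7


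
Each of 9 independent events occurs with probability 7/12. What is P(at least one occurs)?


P(at least one) = 1 - P(none)
P(none) = (1 - 7/12)^9 = (5/12)^9 = 1953125/5159780352
P(at least one) = 1 - 1953125/5159780352 = 5157827227/5159780352

5157827227/5159780352


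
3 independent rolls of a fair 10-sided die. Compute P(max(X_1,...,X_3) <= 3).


P(max <= 3) = P(all X_i <= 3) = (P(X_1 <= 3))^3
= (3/10)^3 = 27/1000

27/1000


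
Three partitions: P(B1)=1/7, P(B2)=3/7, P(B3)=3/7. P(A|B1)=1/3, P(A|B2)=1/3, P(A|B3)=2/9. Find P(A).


P(A) = P(A|B1)P(B1) + P(A|B2)P(B2) + P(A|B3)P(B3)
= 1/3*1/7 + 1/3*3/7 + 2/9*3/7
= 1/21 + 1/7 + 2/21 = 2/7

2/7


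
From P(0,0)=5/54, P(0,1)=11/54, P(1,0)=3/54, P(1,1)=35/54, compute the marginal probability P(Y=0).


P(Y=0) = P(0,0)+P(1,0) = 5/54 + 3/54 = 8/54 = 4/27

4/27


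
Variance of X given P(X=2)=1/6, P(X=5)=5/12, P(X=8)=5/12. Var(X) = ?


E[X] = 23/4, E[X^2] = 151/4
Var(X) = E[X^2] - (E[X])^2 = 151/4 - (23/4)^2 = 75/16

75/16


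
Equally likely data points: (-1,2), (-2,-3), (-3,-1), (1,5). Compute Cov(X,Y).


E[X]=-5/4, E[Y]=3/4, E[XY]=3
Cov(X,Y) = E[XY] - E[X]E[Y] = 3 + 5/4*3/4 = 63/16

63/16


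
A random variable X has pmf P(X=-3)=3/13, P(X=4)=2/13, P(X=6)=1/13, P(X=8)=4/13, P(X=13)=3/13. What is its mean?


E[X] = sum(x * P(x))
= -3*3/13 + 4*2/13 + 6*1/13 + 8*4/13 + 13*3/13
= 76/13

76/13


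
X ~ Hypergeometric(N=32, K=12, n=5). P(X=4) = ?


P(X=4) = C(12,4)*C(20,1) / C(32,5)
= 495*20 / 201376
= 9900/201376 = 2475/50344

2475/50344


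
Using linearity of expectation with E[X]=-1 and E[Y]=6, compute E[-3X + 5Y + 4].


E[-3X + 5Y + 4] = -3*E[X] + 5*E[Y] + 4
= (-3)*(-1) + (5)*(6) + (4)
= 3 + 30 + 4 = 37

37


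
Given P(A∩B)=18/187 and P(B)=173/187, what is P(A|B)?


P(A|B) = P(A∩B)/P(B) = (18/187)/(173/187) = 18/173

18/173


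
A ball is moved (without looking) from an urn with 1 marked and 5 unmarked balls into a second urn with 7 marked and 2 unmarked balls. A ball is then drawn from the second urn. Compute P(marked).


P(transfer marked) = 1/6; P(transfer unmarked) = 5/6
If marked transferred: Urn II has 8 marked of 10, so P(marked|marked moved) = 4/5
If unmarked transferred: Urn II has 7 marked of 10, so P(marked|unmarked moved) = 7/10
By total probability: P(marked) = 1/6*4/5 + 5/6*7/10 = 43/60

43/60


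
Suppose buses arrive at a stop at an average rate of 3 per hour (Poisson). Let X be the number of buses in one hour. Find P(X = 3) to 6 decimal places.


P(X=3) = e^(-3) * 3^3 / 3!
≈ 0.04978706837 * 27 / 6
≈ 0.224042

0.224042


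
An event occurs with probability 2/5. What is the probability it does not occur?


P(A') = 1 - P(A) = 1 - 2/5 = 3/5

3/5


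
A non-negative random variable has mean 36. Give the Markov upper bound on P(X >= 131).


Markov: P(X >= a) <= E[X]/a
P(X >= 131) <= 36/131

36/131


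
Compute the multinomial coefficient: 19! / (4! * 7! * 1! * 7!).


19! = 121645100408832000
Denominator: 4!=24 * 7!=5040 * 1!=1 * 7!=5040
Coefficient = 121645100408832000 / 609638400 = 199536480

199536480


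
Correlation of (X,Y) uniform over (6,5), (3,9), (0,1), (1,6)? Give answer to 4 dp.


Cov(X,Y) = 2.6250, Var(X) = 5.2500, Var(Y) = 8.1875
rho = Cov/(sqrt(VarX)*sqrt(VarY)) = 0.4004

0.4004


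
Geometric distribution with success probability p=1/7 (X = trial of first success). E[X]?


For geometric (trials until first success), E[X] = 1/p = 1/(1/7) = 7

7


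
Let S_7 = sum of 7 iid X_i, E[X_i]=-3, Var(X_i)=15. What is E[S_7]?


E[S_n] = n*E[X_1] = 7*-3 = -21

-21


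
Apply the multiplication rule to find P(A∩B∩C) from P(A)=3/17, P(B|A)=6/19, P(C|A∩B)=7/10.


P(A∩B∩C) = P(A) * P(B|A) * P(C|A∩B)
= 3/17 * 6/19 * 7/10
= 18/323 * 7/10 = 63/1615

63/1615


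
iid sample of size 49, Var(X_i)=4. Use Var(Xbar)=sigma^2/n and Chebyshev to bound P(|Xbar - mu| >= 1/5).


Var(Xbar) = Var(X)/n = 4/49
Chebyshev: P(|Xbar-mu| >= 1/5) <= Var(Xbar)/(1/5)^2 = (4/49)/(1/25) = 100/49
Bound exceeds 1, so trivial bound: 1

1


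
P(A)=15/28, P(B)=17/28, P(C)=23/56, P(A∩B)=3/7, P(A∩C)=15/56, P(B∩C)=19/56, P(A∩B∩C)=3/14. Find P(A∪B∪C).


P(A∪B∪C) = P(A)+P(B)+P(C) - P(AB)-P(AC)-P(BC) + P(ABC)
= 15/28+17/28+23/56 - 3/7-15/56-19/56 + 3/14
= 41/56

41/56


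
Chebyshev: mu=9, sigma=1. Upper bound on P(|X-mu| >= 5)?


k = 5/1 = 5
Chebyshev: P(|X-mu| >= k*sigma) <= 1/k^2 = 1/5^2 = 1/25

1/25


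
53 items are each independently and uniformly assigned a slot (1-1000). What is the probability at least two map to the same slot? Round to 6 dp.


P(all different) = prod((1000-i)/1000 for i=0..52) = 0.245915
P(at least one match) = 1 - 0.245915 = 0.754085

0.754085


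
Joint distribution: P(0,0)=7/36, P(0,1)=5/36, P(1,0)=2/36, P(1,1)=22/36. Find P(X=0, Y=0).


Read from table: P(X=0, Y=0) = 7/36

7/36


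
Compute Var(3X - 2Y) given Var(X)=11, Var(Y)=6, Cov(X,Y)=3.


Var(3X - 2Y) = 3^2*Var(X) + (-2)^2*Var(Y) + 2*3*(-2)*Cov(X,Y)
= 9*11 + 4*6 - 12*3
= 99 + 24 - 36 = 87

87


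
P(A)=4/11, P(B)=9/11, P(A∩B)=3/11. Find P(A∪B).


P(A∪B) = P(A) + P(B) - P(A∩B)
= 4/11 + 9/11 - 3/11 = 10/11

10/11


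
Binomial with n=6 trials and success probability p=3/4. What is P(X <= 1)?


P(X<=1) = P(X=0) + P(X=1)
= 1/4096 + 9/2048
= 19/4096

19/4096


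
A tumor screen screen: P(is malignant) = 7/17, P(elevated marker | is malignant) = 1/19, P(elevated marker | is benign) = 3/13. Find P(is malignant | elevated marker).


P(A) = P(A|B)P(B) + P(A|B')P(B') = 1/19*7/17 + 3/13*10/17 = 661/4199
P(B|A) = P(A|B)P(B)/P(A) = (7/323)/(661/4199) = 91/661

91/661


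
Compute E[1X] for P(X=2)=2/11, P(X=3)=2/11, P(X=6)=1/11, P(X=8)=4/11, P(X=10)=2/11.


E[1X] = sum(g(x)*P(x))
= 2*2/11 + 3*2/11 + 6*1/11 + 8*4/11 + 10*2/11
= 68/11

68/11


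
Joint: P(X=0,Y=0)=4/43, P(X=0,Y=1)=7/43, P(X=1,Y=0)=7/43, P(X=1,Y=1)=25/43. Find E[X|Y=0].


P(Y=0) = 11/43
E[X|Y=0] = (0*4 + 1*7)/11 = 7/11

7/11


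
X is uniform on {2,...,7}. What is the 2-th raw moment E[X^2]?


E[X^2] = (1/6) * sum(x^2 for x=2..7)
= 139/6

139/6


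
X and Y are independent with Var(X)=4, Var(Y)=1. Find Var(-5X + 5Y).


Independence => Cov(X,Y)=0
Var(-5X + 5Y) = (-5)^2*Var(X) + 5^2*Var(Y)
= 25*4 + 25*1 = 125

125


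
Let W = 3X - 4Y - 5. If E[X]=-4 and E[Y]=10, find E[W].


E[3X - 4Y - 5] = 3*E[X] - 4*E[Y] - 5
= (3)*(-4) + (-4)*(10) + (-5)
= -12 - 40 - 5 = -57

-57


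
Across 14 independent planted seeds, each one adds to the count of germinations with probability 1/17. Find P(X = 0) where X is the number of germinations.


P(X=0) = C(14,0) * p^0 * (1-p)^14
= 1 * 1 * 72057594037927936/168377826559400929
= 72057594037927936/168377826559400929

72057594037927936/168377826559400929


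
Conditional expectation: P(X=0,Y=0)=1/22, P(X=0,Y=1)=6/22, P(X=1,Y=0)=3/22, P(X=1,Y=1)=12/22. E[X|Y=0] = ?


P(Y=0) = 4/22
E[X|Y=0] = (0*1 + 1*3)/4 = 3/4

3/4


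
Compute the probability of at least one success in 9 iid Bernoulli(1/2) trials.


P(at least one) = 1 - P(none)
P(none) = (1 - 1/2)^9 = (1/2)^9 = 1/512
P(at least one) = 1 - 1/512 = 511/512

511/512


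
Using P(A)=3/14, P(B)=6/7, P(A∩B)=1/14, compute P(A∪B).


P(A∪B) = P(A) + P(B) - P(A∩B)
= 3/14 + 6/7 - 1/14 = 1

1


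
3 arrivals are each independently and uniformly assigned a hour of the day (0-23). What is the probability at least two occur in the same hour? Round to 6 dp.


P(all different) = prod((24-i)/24 for i=0..2) = 0.878472
P(at least one match) = 1 - 0.878472 = 0.121528

0.121528


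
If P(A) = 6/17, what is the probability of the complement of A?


P(A') = 1 - P(A) = 1 - 6/17 = 11/17

11/17


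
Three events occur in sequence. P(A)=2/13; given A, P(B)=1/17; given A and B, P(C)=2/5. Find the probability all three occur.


P(A∩B∩C) = P(A) * P(B|A) * P(C|A∩B)
= 2/13 * 1/17 * 2/5
= 2/221 * 2/5 = 4/1105

4/1105


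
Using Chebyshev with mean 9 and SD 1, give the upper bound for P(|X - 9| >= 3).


k = 3/1 = 3
Chebyshev: P(|X-mu| >= k*sigma) <= 1/k^2 = 1/3^2 = 1/9

1/9


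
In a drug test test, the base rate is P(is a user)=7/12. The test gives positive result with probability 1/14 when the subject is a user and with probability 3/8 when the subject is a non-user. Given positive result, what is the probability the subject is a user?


P(A) = P(A|B)P(B) + P(A|B')P(B') = 1/14*7/12 + 3/8*5/12 = 19/96
P(B|A) = P(A|B)P(B)/P(A) = (1/24)/(19/96) = 4/19

4/19


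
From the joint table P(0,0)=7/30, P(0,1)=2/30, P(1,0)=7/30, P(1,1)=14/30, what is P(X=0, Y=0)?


Read from table: P(X=0, Y=0) = 7/30

7/30


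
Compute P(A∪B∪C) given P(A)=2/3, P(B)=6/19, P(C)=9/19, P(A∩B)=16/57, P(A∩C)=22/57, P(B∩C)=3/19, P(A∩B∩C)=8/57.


P(A∪B∪C) = P(A)+P(B)+P(C) - P(AB)-P(AC)-P(BC) + P(ABC)
= 2/3+6/19+9/19 - 16/57-22/57-3/19 + 8/57
= 44/57

44/57


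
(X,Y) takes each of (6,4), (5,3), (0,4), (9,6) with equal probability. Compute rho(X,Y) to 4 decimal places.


Cov(X,Y) = 2.0000, Var(X) = 10.5000, Var(Y) = 1.1875
rho = Cov/(sqrt(VarX)*sqrt(VarY)) = 0.5664

0.5664


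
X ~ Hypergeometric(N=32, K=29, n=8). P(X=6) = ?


P(X=6) = C(29,6)*C(3,2) / C(32,8)
= 475020*3 / 10518300
= 1425060/10518300 = 21/155

21/155


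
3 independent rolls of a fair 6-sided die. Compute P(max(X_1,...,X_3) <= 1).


P(max <= 1) = P(all X_i <= 1) = (P(X_1 <= 1))^3
= (1/6)^3 = 1/216

1/216


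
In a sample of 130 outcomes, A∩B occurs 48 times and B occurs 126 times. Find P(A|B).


P(A|B) = P(A∩B)/P(B) = (48/130)/(126/130) = 48/126 = 8/21

8/21


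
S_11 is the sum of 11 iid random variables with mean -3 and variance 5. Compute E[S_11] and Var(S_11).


E[S_n] = n*mu = 11*-3 = -33
Var(S_n) = n*sigma^2 = 11*5 = 55

E[S_11]=-33, Var(S_11)=55


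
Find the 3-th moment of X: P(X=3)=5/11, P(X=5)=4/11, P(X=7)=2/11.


E[X^3] = sum(x^3 * P(x))
= 27*5/11 + 125*4/11 + 343*2/11
= 1321/11

1321/11


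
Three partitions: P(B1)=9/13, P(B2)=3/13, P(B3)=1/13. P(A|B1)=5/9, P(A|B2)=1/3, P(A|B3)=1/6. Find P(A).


P(A) = P(A|B1)P(B1) + P(A|B2)P(B2) + P(A|B3)P(B3)
= 5/9*9/13 + 1/3*3/13 + 1/6*1/13
= 5/13 + 1/13 + 1/78 = 37/78

37/78


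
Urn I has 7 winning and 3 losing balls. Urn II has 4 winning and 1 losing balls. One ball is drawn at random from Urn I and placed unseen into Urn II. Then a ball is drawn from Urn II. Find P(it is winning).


P(transfer winning) = 7/10; P(transfer losing) = 3/10
If winning transferred: Urn II has 5 winning of 6, so P(winning|winning moved) = 5/6
If losing transferred: Urn II has 4 winning of 6, so P(winning|losing moved) = 2/3
By total probability: P(winning) = 7/10*5/6 + 3/10*2/3 = 47/60

47/60


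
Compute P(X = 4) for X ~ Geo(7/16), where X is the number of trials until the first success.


P(X=4) = (1-p)^3 * p = (9/16)^3 * 7/16
= 729/4096 * 7/16 = 5103/65536

5103/65536


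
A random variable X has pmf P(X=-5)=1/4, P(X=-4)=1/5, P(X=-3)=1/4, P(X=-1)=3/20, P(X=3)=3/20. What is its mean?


E[X] = sum(x * P(x))
= -5*1/4 - 4*1/5 - 3*1/4 - 1*3/20 + 3*3/20
= -5/2

-5/2


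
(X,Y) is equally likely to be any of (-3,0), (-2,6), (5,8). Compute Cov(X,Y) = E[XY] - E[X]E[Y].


E[X]=0, E[Y]=14/3, E[XY]=28/3
Cov(X,Y) = E[XY] - E[X]E[Y] = 28/3 - 0*14/3 = 28/3

28/3


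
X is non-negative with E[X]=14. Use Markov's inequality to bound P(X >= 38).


Markov: P(X >= a) <= E[X]/a
P(X >= 38) <= 14/38 = 7/19

7/19


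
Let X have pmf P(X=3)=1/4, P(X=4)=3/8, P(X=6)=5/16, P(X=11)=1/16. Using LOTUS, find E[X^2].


E[X^2] = sum(g(x)*P(x))
= 9*1/4 + 16*3/8 + 36*5/16 + 121*1/16
= 433/16

433/16


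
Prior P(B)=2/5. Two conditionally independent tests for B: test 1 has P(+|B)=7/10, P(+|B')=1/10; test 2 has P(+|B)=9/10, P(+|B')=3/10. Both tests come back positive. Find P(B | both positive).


After test 1: P(+) = 7/10*2/5 + 1/10*3/5 = 17/50
P(B|+) = (7/25)/(17/50) = 14/17
After test 2 (use post1 as new prior): P(+) = 9/10*14/17 + 3/10*3/17 = 27/34
P(B|+,+) = (63/85)/(27/34) = 14/15

14/15


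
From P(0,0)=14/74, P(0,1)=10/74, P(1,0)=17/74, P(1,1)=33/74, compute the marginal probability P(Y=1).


P(Y=1) = P(0,1)+P(1,1) = 10/74 + 33/74 = 43/74

43/74


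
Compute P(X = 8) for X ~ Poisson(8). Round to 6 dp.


P(X=8) = e^(-8) * 8^8 / 8!
≈ 0.0003354626279 * 16777216 / 40320
≈ 0.139587

0.139587


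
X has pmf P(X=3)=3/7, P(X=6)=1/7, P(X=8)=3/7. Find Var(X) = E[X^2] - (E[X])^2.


E[X] = 39/7, E[X^2] = 255/7
Var(X) = E[X^2] - (E[X])^2 = 255/7 - (39/7)^2 = 264/49

264/49


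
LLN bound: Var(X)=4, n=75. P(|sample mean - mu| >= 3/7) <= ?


Var(Xbar) = Var(X)/n = 4/75
Chebyshev: P(|Xbar-mu| >= 3/7) <= Var(Xbar)/(3/7)^2 = (4/75)/(9/49) = 196/675

196/675


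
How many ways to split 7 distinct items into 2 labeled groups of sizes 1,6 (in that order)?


7! = 5040
Denominator: 1!=1 * 6!=720
Coefficient = 5040 / 720 = 7

7


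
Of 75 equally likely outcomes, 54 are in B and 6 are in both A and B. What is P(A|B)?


P(A|B) = P(A∩B)/P(B) = (6/75)/(54/75) = 6/54 = 1/9

1/9


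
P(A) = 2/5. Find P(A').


P(A') = 1 - P(A) = 1 - 2/5 = 3/5

3/5


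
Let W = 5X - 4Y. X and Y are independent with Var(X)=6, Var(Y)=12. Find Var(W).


Independence => Cov(X,Y)=0
Var(5X - 4Y) = 5^2*Var(X) + (-4)^2*Var(Y)
= 25*6 + 16*12 = 342

342


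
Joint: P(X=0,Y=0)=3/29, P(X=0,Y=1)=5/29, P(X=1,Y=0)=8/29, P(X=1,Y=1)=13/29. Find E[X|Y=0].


P(Y=0) = 11/29
E[X|Y=0] = (0*3 + 1*8)/11 = 8/11

8/11


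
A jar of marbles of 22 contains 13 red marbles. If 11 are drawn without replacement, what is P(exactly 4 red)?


P(X=4) = C(13,4)*C(9,7) / C(22,11)
= 715*36 / 705432
= 25740/705432 = 165/4522

165/4522
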